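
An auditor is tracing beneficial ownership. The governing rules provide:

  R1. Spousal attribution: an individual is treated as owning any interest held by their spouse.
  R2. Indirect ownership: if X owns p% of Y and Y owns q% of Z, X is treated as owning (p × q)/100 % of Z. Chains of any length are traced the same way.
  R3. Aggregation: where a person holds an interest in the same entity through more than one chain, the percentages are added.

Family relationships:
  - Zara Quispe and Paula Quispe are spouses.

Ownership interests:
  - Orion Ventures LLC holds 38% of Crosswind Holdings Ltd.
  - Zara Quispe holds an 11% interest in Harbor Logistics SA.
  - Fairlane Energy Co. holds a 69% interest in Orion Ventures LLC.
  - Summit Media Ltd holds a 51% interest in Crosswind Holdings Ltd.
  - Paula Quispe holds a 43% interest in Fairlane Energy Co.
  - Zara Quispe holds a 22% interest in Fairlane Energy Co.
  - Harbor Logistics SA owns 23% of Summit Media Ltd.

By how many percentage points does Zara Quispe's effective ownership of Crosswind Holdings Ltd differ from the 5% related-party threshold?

By spousal attribution (R1), Zara Quispe is treated as also owning Paula Quispe's interest in Fairlane Energy Co, giving 22% + 43% = 65%.
Chain via Fairlane Energy Co. → Orion Ventures LLC (R2): 65% × 69% × 38% = 17.043% of Crosswind Holdings Ltd.
Chain via Harbor Logistics SA → Summit Media Ltd (R2): 11% × 23% × 51% = 1.2903% of Crosswind Holdings Ltd.
Aggregating (R3): 17.043% + 1.2903% = 18.3333%.
18.3333% exceeds the 5% threshold by 13.3333 percentage points.

13.3333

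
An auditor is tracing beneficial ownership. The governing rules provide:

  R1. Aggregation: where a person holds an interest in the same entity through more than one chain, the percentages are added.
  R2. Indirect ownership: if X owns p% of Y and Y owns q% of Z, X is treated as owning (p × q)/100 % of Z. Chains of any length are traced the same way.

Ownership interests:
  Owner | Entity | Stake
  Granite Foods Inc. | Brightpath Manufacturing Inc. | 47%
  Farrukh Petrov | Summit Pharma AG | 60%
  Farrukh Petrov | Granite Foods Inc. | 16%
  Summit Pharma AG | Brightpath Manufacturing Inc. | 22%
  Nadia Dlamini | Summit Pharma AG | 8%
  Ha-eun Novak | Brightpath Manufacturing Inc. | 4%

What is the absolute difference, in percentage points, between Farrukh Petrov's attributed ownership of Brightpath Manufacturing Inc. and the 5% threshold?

15.72

Chain via Summit Pharma AG (R2): 60% × 22% = 13.2% of Brightpath Manufacturing Inc.
Chain via Granite Foods Inc. (R2): 16% × 47% = 7.52% of Brightpath Manufacturing Inc.
Aggregating (R1): 13.2% + 7.52% = 20.72%.
20.72% exceeds the 5% threshold by 15.72 percentage points.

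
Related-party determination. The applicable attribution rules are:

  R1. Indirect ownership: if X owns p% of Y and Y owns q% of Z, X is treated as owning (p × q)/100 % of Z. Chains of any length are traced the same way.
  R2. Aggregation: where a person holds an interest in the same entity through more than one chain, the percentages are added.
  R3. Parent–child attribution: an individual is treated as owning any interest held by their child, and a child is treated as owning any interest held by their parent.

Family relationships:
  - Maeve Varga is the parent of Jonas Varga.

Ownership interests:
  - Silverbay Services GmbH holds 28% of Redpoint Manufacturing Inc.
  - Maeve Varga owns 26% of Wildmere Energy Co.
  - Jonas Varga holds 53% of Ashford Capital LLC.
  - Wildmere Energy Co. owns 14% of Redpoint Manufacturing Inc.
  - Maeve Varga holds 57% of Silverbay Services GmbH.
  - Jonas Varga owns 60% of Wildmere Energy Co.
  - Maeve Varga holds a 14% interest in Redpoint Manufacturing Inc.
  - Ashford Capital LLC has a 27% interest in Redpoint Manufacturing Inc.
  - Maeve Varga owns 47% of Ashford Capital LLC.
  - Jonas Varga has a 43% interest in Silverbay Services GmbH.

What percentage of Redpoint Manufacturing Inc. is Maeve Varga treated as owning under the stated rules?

By parent–child attribution (R3), Maeve Varga is treated as also owning Jonas Varga's interest in Wildmere Energy Co, giving 26% + 60% = 86%.
By parent–child attribution (R3), Maeve Varga is treated as also owning Jonas Varga's interest in Ashford Capital LLC, giving 47% + 53% = 100%.
By parent–child attribution (R3), Maeve Varga is treated as also owning Jonas Varga's interest in Silverbay Services GmbH, giving 57% + 43% = 100%.
Chain via Wildmere Energy Co. (R1): 86% × 14% = 12.04% of Redpoint Manufacturing Inc.
Chain via Ashford Capital LLC (R1): 100% × 27% = 27% of Redpoint Manufacturing Inc.
Chain via Silverbay Services GmbH (R1): 100% × 28% = 28% of Redpoint Manufacturing Inc.
Direct interest in Redpoint Manufacturing Inc: 14%.
Aggregating (R2): 12.04% + 27% + 28% + 14% = 81.04%.

81.04%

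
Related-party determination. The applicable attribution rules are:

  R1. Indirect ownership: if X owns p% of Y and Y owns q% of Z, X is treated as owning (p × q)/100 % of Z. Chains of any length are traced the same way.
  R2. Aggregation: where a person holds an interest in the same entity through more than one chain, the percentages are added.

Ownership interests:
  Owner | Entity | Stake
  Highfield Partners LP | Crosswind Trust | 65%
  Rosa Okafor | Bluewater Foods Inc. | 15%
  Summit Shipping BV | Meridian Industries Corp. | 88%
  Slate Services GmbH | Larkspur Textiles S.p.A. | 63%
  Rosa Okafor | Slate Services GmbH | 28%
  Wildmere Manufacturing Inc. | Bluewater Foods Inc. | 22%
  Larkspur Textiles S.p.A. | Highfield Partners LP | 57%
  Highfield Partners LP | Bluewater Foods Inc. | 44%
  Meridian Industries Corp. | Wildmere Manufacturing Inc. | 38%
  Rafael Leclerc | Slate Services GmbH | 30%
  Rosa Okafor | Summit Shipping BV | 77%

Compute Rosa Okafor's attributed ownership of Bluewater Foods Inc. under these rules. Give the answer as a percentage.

Chain via Slate Services GmbH → Larkspur Textiles S.p.A. → Highfield Partners LP (R1): 28% × 63% × 57% × 44% = 4.424112% of Bluewater Foods Inc.
Chain via Summit Shipping BV → Meridian Industries Corp. → Wildmere Manufacturing Inc. (R1): 77% × 88% × 38% × 22% = 5.664736% of Bluewater Foods Inc.
Direct interest in Bluewater Foods Inc: 15%.
Aggregating (R2): 4.424112% + 5.664736% + 15% = 25.088848%.

25.088848%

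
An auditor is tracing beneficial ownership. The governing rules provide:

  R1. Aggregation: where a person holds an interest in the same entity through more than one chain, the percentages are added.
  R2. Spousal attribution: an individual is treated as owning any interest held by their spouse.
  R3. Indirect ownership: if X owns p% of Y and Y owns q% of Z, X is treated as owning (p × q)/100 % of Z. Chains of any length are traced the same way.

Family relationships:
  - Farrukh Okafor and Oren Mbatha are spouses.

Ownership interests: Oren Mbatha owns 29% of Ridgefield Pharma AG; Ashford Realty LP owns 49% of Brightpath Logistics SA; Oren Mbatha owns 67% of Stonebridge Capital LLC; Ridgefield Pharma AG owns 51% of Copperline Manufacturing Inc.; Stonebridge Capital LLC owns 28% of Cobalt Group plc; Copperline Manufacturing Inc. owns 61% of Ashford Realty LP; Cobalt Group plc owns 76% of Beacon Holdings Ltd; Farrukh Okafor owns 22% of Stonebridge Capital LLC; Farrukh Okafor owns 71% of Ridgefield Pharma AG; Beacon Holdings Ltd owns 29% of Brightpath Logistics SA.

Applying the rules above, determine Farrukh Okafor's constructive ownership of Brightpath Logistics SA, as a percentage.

20.736268%

By spousal attribution (R2), Farrukh Okafor is treated as also owning Oren Mbatha's interest in Stonebridge Capital LLC, giving 22% + 67% = 89%.
By spousal attribution (R2), Farrukh Okafor is treated as also owning Oren Mbatha's interest in Ridgefield Pharma AG, giving 71% + 29% = 100%.
Chain via Stonebridge Capital LLC → Cobalt Group plc → Beacon Holdings Ltd (R3): 89% × 28% × 76% × 29% = 5.492368% of Brightpath Logistics SA.
Chain via Ridgefield Pharma AG → Copperline Manufacturing Inc. → Ashford Realty LP (R3): 100% × 51% × 61% × 49% = 15.2439% of Brightpath Logistics SA.
Aggregating (R1): 5.492368% + 15.2439% = 20.736268%.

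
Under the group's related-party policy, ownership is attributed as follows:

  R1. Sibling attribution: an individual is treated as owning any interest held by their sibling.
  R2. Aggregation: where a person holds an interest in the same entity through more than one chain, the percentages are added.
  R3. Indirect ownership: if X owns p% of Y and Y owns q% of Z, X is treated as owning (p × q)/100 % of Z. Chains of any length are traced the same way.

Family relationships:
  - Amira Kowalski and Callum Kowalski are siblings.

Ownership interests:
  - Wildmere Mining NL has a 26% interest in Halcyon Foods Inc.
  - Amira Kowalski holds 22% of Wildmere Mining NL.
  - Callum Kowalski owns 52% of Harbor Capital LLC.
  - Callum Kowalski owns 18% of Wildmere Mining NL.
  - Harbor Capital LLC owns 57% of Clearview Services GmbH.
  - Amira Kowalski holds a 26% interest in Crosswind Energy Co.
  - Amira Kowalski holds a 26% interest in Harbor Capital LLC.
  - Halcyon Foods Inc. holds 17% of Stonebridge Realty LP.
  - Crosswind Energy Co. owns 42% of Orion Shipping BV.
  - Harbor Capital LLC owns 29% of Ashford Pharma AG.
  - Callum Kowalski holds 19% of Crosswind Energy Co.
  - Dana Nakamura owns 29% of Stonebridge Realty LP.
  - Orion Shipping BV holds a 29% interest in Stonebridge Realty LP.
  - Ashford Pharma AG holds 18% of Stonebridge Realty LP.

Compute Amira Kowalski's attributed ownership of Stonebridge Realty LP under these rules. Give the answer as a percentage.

By sibling attribution (R1), Amira Kowalski is treated as also owning Callum Kowalski's interest in Wildmere Mining NL, giving 22% + 18% = 40%.
By sibling attribution (R1), Amira Kowalski is treated as also owning Callum Kowalski's interest in Harbor Capital LLC, giving 26% + 52% = 78%.
By sibling attribution (R1), Amira Kowalski is treated as also owning Callum Kowalski's interest in Crosswind Energy Co, giving 26% + 19% = 45%.
Chain via Wildmere Mining NL → Halcyon Foods Inc. (R3): 40% × 26% × 17% = 1.768% of Stonebridge Realty LP.
Chain via Harbor Capital LLC → Ashford Pharma AG (R3): 78% × 29% × 18% = 4.0716% of Stonebridge Realty LP.
Chain via Crosswind Energy Co. → Orion Shipping BV (R3): 45% × 42% × 29% = 5.481% of Stonebridge Realty LP.
Aggregating (R2): 1.768% + 4.0716% + 5.481% = 11.3206%.

11.3206%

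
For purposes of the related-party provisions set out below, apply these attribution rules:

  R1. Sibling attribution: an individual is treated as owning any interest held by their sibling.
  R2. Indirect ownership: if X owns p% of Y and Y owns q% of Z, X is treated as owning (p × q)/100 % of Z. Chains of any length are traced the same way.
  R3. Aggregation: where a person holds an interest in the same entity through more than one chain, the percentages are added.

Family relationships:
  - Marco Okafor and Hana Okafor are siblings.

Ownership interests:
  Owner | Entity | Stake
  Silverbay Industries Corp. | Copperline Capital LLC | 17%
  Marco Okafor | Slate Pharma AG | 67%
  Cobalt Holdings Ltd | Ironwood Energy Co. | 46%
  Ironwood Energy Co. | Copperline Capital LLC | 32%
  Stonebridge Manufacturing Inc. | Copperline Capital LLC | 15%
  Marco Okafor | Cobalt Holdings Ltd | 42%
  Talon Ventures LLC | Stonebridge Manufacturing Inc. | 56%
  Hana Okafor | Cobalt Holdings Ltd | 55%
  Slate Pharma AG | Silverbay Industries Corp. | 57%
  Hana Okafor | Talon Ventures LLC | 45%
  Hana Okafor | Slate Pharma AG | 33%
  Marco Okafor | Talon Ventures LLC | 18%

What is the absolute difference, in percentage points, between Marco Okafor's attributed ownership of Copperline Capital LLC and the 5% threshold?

By sibling attribution (R1), Marco Okafor is treated as also owning Hana Okafor's interest in Cobalt Holdings Ltd, giving 42% + 55% = 97%.
By sibling attribution (R1), Marco Okafor is treated as also owning Hana Okafor's interest in Talon Ventures LLC, giving 18% + 45% = 63%.
By sibling attribution (R1), Marco Okafor is treated as also owning Hana Okafor's interest in Slate Pharma AG, giving 67% + 33% = 100%.
Chain via Cobalt Holdings Ltd → Ironwood Energy Co. (R2): 97% × 46% × 32% = 14.2784% of Copperline Capital LLC.
Chain via Talon Ventures LLC → Stonebridge Manufacturing Inc. (R2): 63% × 56% × 15% = 5.292% of Copperline Capital LLC.
Chain via Slate Pharma AG → Silverbay Industries Corp. (R2): 100% × 57% × 17% = 9.69% of Copperline Capital LLC.
Aggregating (R3): 14.2784% + 5.292% + 9.69% = 29.2604%.
29.2604% exceeds the 5% threshold by 24.2604 percentage points.

24.2604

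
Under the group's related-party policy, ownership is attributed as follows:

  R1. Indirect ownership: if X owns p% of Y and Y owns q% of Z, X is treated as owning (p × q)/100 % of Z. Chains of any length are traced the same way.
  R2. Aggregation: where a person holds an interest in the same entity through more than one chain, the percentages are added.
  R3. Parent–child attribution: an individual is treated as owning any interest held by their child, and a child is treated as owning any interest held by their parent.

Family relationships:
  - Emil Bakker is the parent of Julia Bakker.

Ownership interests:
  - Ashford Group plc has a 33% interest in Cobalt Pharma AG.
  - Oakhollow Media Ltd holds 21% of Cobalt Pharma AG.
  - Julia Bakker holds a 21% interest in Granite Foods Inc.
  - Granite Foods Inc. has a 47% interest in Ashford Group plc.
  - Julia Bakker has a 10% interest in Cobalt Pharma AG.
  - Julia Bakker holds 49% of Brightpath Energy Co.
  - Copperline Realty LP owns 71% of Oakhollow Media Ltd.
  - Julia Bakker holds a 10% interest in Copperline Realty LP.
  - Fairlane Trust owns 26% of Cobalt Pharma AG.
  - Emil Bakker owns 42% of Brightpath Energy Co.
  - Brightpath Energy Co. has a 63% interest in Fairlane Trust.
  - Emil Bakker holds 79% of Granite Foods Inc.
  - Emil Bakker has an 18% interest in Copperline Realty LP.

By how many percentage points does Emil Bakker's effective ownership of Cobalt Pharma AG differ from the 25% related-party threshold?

By parent–child attribution (R3), Emil Bakker is treated as also owning Julia Bakker's interest in Granite Foods Inc, giving 79% + 21% = 100%.
By parent–child attribution (R3), Emil Bakker is treated as also owning Julia Bakker's interest in Copperline Realty LP, giving 18% + 10% = 28%.
By parent–child attribution (R3), Emil Bakker is treated as also owning Julia Bakker's interest in Brightpath Energy Co, giving 42% + 49% = 91%.
By parent–child attribution (R3), Emil Bakker is treated as owning Julia Bakker's 10% interest in Cobalt Pharma AG.
Chain via Granite Foods Inc. → Ashford Group plc (R1): 100% × 47% × 33% = 15.51% of Cobalt Pharma AG.
Chain via Copperline Realty LP → Oakhollow Media Ltd (R1): 28% × 71% × 21% = 4.1748% of Cobalt Pharma AG.
Chain via Brightpath Energy Co. → Fairlane Trust (R1): 91% × 63% × 26% = 14.9058% of Cobalt Pharma AG.
Direct interest in Cobalt Pharma AG: 10%.
Aggregating (R2): 15.51% + 4.1748% + 14.9058% + 10% = 44.5906%.
44.5906% exceeds the 25% threshold by 19.5906 percentage points.

19.5906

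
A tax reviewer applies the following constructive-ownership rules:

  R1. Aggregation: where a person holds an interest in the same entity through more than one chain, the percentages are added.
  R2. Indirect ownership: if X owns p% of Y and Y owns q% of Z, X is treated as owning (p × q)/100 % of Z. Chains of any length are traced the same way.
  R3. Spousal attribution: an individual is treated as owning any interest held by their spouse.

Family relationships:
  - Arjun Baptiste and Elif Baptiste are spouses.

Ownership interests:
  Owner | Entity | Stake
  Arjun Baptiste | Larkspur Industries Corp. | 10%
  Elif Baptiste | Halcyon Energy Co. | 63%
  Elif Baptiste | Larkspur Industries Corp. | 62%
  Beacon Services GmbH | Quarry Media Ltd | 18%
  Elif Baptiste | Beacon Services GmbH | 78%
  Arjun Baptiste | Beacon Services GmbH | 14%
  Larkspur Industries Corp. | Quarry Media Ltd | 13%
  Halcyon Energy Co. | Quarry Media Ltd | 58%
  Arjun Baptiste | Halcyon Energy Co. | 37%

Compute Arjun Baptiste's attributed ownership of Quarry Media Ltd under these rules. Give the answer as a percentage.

83.92%

By spousal attribution (R3), Arjun Baptiste is treated as also owning Elif Baptiste's interest in Beacon Services GmbH, giving 14% + 78% = 92%.
By spousal attribution (R3), Arjun Baptiste is treated as also owning Elif Baptiste's interest in Halcyon Energy Co, giving 37% + 63% = 100%.
By spousal attribution (R3), Arjun Baptiste is treated as also owning Elif Baptiste's interest in Larkspur Industries Corp, giving 10% + 62% = 72%.
Chain via Beacon Services GmbH (R2): 92% × 18% = 16.56% of Quarry Media Ltd.
Chain via Halcyon Energy Co. (R2): 100% × 58% = 58% of Quarry Media Ltd.
Chain via Larkspur Industries Corp. (R2): 72% × 13% = 9.36% of Quarry Media Ltd.
Aggregating (R1): 16.56% + 58% + 9.36% = 83.92%.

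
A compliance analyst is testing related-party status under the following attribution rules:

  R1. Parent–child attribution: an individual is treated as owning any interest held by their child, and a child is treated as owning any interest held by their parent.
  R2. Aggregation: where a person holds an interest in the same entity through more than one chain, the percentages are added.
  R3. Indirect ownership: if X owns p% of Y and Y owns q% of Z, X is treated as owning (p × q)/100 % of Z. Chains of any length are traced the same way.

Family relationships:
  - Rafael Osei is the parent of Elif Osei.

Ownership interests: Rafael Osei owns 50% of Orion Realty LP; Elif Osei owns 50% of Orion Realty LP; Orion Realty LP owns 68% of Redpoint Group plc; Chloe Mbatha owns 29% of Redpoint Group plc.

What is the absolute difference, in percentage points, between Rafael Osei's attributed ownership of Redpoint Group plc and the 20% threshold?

48

By parent–child attribution (R1), Rafael Osei is treated as also owning Elif Osei's interest in Orion Realty LP, giving 50% + 50% = 100%.
Chain via Orion Realty LP (R3): 100% × 68% = 68% of Redpoint Group plc.
68% exceeds the 20% threshold by 48 percentage points.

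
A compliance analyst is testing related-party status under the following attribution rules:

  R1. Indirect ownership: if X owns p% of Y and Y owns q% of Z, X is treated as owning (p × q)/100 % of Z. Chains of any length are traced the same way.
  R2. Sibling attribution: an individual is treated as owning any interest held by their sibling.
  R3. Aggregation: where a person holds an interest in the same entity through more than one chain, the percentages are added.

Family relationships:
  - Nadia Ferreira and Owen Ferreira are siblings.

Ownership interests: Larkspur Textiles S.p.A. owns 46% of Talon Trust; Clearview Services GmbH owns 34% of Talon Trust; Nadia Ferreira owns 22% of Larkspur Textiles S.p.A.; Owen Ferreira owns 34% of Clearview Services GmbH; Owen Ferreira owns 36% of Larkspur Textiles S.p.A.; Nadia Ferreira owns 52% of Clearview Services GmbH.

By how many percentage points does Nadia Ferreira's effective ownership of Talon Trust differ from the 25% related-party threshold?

30.92

By sibling attribution (R2), Nadia Ferreira is treated as also owning Owen Ferreira's interest in Larkspur Textiles S.p.A, giving 22% + 36% = 58%.
By sibling attribution (R2), Nadia Ferreira is treated as also owning Owen Ferreira's interest in Clearview Services GmbH, giving 52% + 34% = 86%.
Chain via Larkspur Textiles S.p.A. (R1): 58% × 46% = 26.68% of Talon Trust.
Chain via Clearview Services GmbH (R1): 86% × 34% = 29.24% of Talon Trust.
Aggregating (R3): 26.68% + 29.24% = 55.92%.
55.92% exceeds the 25% threshold by 30.92 percentage points.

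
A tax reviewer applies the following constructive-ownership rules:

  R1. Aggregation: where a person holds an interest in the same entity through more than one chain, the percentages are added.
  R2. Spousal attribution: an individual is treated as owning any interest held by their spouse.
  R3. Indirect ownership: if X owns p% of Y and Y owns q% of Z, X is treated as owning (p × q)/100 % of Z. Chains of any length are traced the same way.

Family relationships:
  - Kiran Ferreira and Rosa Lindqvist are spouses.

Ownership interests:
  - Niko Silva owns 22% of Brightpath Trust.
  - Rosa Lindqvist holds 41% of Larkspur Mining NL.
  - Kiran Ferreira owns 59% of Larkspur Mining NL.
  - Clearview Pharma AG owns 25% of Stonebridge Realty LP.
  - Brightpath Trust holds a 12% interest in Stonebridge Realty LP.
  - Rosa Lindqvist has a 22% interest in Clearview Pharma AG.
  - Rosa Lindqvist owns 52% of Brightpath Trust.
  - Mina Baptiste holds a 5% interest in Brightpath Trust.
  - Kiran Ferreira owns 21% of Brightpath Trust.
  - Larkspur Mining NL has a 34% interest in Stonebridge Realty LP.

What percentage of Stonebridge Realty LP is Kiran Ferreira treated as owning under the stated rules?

By spousal attribution (R2), Kiran Ferreira is treated as also owning Rosa Lindqvist's interest in Brightpath Trust, giving 21% + 52% = 73%.
By spousal attribution (R2), Kiran Ferreira is treated as also owning Rosa Lindqvist's interest in Larkspur Mining NL, giving 59% + 41% = 100%.
By spousal attribution (R2), Kiran Ferreira is treated as owning Rosa Lindqvist's 22% interest in Clearview Pharma AG.
Chain via Brightpath Trust (R3): 73% × 12% = 8.76% of Stonebridge Realty LP.
Chain via Larkspur Mining NL (R3): 100% × 34% = 34% of Stonebridge Realty LP.
Chain via Clearview Pharma AG (R3): 22% × 25% = 5.5% of Stonebridge Realty LP.
Aggregating (R1): 8.76% + 34% + 5.5% = 48.26%.

48.26%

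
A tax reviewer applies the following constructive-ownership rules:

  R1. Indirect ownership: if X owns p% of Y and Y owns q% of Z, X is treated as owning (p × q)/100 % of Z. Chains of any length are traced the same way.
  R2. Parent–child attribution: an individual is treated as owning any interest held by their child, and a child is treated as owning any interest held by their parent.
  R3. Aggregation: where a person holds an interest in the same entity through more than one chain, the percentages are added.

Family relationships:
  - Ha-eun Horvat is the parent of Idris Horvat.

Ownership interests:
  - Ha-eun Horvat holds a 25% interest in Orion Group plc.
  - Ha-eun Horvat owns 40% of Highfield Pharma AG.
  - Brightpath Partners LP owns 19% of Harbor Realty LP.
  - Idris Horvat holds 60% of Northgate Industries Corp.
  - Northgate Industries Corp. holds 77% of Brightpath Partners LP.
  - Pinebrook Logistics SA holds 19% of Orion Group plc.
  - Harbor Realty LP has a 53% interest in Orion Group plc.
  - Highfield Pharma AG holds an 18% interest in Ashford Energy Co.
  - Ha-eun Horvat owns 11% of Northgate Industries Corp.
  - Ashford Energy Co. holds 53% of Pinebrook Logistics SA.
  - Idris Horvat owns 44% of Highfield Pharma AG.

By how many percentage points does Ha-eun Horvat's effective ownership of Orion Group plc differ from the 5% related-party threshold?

By parent–child attribution (R2), Ha-eun Horvat is treated as also owning Idris Horvat's interest in Highfield Pharma AG, giving 40% + 44% = 84%.
By parent–child attribution (R2), Ha-eun Horvat is treated as also owning Idris Horvat's interest in Northgate Industries Corp, giving 11% + 60% = 71%.
Chain via Highfield Pharma AG → Ashford Energy Co. → Pinebrook Logistics SA (R1): 84% × 18% × 53% × 19% = 1.522584% of Orion Group plc.
Chain via Northgate Industries Corp. → Brightpath Partners LP → Harbor Realty LP (R1): 71% × 77% × 19% × 53% = 5.505269% of Orion Group plc.
Direct interest in Orion Group plc: 25%.
Aggregating (R3): 1.522584% + 5.505269% + 25% = 32.027853%.
32.027853% exceeds the 5% threshold by 27.027853 percentage points.

27.027853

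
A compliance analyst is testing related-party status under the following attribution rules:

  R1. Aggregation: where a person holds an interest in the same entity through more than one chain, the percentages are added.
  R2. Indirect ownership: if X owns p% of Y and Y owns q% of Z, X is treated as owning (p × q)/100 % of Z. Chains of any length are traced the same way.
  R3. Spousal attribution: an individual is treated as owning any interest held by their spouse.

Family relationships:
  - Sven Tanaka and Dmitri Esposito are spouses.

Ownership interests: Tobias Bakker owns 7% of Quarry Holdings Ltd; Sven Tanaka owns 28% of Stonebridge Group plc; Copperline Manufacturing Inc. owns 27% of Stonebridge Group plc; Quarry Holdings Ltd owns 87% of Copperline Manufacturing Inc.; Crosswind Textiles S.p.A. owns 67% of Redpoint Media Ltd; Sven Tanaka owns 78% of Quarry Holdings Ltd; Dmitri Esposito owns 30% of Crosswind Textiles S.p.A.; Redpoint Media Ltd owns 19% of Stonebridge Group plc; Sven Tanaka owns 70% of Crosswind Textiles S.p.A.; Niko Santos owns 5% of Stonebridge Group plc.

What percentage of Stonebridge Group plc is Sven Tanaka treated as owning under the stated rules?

59.0522%

By spousal attribution (R3), Sven Tanaka is treated as also owning Dmitri Esposito's interest in Crosswind Textiles S.p.A, giving 70% + 30% = 100%.
Chain via Quarry Holdings Ltd → Copperline Manufacturing Inc. (R2): 78% × 87% × 27% = 18.3222% of Stonebridge Group plc.
Chain via Crosswind Textiles S.p.A. → Redpoint Media Ltd (R2): 100% × 67% × 19% = 12.73% of Stonebridge Group plc.
Direct interest in Stonebridge Group plc: 28%.
Aggregating (R1): 18.3222% + 12.73% + 28% = 59.0522%.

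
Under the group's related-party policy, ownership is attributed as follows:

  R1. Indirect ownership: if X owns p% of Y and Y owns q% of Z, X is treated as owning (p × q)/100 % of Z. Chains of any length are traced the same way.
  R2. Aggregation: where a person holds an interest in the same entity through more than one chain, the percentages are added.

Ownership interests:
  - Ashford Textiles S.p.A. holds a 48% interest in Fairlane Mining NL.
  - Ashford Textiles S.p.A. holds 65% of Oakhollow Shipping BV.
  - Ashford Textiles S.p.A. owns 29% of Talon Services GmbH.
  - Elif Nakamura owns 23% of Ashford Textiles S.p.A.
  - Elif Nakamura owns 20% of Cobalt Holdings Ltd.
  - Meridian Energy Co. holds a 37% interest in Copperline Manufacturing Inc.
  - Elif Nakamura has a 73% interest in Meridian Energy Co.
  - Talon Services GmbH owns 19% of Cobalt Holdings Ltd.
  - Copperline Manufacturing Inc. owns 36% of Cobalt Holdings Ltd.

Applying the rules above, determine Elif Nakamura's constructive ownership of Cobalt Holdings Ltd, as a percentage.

Chain via Meridian Energy Co. → Copperline Manufacturing Inc. (R1): 73% × 37% × 36% = 9.7236% of Cobalt Holdings Ltd.
Chain via Ashford Textiles S.p.A. → Talon Services GmbH (R1): 23% × 29% × 19% = 1.2673% of Cobalt Holdings Ltd.
Direct interest in Cobalt Holdings Ltd: 20%.
Aggregating (R2): 9.7236% + 1.2673% + 20% = 30.9909%.

30.9909%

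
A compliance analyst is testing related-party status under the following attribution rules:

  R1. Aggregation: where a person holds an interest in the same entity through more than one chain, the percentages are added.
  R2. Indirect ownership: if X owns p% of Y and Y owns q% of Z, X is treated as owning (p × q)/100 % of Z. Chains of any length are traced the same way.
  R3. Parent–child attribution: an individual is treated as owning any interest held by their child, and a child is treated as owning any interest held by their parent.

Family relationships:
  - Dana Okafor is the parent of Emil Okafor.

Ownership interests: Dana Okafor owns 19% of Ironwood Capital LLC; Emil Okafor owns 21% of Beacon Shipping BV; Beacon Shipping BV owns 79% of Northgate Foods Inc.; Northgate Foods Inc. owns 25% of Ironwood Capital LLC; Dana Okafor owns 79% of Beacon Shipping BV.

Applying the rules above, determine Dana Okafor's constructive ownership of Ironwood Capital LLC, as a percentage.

By parent–child attribution (R3), Dana Okafor is treated as also owning Emil Okafor's interest in Beacon Shipping BV, giving 79% + 21% = 100%.
Chain via Beacon Shipping BV → Northgate Foods Inc. (R2): 100% × 79% × 25% = 19.75% of Ironwood Capital LLC.
Direct interest in Ironwood Capital LLC: 19%.
Aggregating (R1): 19.75% + 19% = 38.75%.

38.75%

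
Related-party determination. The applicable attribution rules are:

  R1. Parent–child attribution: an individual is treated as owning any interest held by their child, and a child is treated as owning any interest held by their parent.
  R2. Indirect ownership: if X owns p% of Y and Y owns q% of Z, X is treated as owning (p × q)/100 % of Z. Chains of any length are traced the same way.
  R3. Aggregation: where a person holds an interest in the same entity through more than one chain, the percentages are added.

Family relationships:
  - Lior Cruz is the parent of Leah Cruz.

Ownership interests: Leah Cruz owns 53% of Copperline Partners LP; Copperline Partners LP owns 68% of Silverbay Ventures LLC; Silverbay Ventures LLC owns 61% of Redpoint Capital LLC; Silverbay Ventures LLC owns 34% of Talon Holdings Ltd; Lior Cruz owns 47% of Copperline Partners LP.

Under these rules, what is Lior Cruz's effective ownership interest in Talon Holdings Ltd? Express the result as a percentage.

23.12%

By parent–child attribution (R1), Lior Cruz is treated as also owning Leah Cruz's interest in Copperline Partners LP, giving 47% + 53% = 100%.
Chain via Copperline Partners LP → Silverbay Ventures LLC (R2): 100% × 68% × 34% = 23.12% of Talon Holdings Ltd.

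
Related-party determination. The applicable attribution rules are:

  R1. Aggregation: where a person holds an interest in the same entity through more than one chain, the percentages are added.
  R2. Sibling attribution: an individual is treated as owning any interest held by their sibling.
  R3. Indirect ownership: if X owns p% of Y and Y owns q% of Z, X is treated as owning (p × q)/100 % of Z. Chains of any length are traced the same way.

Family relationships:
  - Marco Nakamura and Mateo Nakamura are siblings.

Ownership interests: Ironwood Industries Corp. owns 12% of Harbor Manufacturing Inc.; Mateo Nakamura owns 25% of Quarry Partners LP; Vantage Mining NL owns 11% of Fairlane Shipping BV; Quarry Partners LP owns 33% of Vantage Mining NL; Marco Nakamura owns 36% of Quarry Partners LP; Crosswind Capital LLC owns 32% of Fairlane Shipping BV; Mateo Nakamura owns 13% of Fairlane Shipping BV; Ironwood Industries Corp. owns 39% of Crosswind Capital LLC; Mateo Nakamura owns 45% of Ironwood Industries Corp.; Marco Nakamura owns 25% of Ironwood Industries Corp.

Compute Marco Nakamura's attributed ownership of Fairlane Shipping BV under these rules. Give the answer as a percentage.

By sibling attribution (R2), Marco Nakamura is treated as also owning Mateo Nakamura's interest in Quarry Partners LP, giving 36% + 25% = 61%.
By sibling attribution (R2), Marco Nakamura is treated as also owning Mateo Nakamura's interest in Ironwood Industries Corp, giving 25% + 45% = 70%.
By sibling attribution (R2), Marco Nakamura is treated as owning Mateo Nakamura's 13% interest in Fairlane Shipping BV.
Chain via Quarry Partners LP → Vantage Mining NL (R3): 61% × 33% × 11% = 2.2143% of Fairlane Shipping BV.
Chain via Ironwood Industries Corp. → Crosswind Capital LLC (R3): 70% × 39% × 32% = 8.736% of Fairlane Shipping BV.
Direct interest in Fairlane Shipping BV: 13%.
Aggregating (R1): 2.2143% + 8.736% + 13% = 23.9503%.

23.9503%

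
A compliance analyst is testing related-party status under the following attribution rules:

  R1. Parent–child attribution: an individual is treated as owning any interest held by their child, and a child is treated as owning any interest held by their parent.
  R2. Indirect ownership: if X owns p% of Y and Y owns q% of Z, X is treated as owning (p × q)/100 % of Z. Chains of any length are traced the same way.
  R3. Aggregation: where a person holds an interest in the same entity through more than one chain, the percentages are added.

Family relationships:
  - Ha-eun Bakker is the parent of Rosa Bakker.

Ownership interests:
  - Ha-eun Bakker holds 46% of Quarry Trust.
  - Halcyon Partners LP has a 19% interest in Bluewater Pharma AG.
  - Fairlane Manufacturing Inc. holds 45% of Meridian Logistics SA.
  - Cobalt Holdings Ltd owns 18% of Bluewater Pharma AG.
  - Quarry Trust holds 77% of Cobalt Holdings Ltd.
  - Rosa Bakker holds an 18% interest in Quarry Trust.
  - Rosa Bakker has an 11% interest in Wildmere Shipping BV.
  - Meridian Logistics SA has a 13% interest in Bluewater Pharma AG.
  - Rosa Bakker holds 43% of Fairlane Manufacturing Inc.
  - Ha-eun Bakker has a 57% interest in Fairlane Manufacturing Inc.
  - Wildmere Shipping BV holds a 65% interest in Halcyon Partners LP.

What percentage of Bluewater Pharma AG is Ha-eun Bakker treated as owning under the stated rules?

By parent–child attribution (R1), Ha-eun Bakker is treated as also owning Rosa Bakker's interest in Quarry Trust, giving 46% + 18% = 64%.
By parent–child attribution (R1), Ha-eun Bakker is treated as also owning Rosa Bakker's interest in Fairlane Manufacturing Inc, giving 57% + 43% = 100%.
By parent–child attribution (R1), Ha-eun Bakker is treated as owning Rosa Bakker's 11% interest in Wildmere Shipping BV.
Chain via Quarry Trust → Cobalt Holdings Ltd (R2): 64% × 77% × 18% = 8.8704% of Bluewater Pharma AG.
Chain via Fairlane Manufacturing Inc. → Meridian Logistics SA (R2): 100% × 45% × 13% = 5.85% of Bluewater Pharma AG.
Chain via Wildmere Shipping BV → Halcyon Partners LP (R2): 11% × 65% × 19% = 1.3585% of Bluewater Pharma AG.
Aggregating (R3): 8.8704% + 5.85% + 1.3585% = 16.0789%.

16.0789%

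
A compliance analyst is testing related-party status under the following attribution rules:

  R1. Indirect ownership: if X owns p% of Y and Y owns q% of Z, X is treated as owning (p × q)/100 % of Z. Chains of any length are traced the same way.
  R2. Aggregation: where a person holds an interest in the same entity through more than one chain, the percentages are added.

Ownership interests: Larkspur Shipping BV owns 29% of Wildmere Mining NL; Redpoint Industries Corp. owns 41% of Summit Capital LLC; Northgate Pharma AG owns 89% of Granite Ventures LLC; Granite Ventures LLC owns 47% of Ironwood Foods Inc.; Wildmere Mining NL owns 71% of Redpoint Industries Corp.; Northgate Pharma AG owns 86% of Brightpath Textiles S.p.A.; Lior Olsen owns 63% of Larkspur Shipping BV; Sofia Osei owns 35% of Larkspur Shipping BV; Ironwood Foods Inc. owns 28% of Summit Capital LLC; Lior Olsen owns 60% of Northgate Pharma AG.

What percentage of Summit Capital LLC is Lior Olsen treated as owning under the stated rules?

Chain via Larkspur Shipping BV → Wildmere Mining NL → Redpoint Industries Corp. (R1): 63% × 29% × 71% × 41% = 5.318397% of Summit Capital LLC.
Chain via Northgate Pharma AG → Granite Ventures LLC → Ironwood Foods Inc. (R1): 60% × 89% × 47% × 28% = 7.02744% of Summit Capital LLC.
Aggregating (R2): 5.318397% + 7.02744% = 12.345837%.

12.345837%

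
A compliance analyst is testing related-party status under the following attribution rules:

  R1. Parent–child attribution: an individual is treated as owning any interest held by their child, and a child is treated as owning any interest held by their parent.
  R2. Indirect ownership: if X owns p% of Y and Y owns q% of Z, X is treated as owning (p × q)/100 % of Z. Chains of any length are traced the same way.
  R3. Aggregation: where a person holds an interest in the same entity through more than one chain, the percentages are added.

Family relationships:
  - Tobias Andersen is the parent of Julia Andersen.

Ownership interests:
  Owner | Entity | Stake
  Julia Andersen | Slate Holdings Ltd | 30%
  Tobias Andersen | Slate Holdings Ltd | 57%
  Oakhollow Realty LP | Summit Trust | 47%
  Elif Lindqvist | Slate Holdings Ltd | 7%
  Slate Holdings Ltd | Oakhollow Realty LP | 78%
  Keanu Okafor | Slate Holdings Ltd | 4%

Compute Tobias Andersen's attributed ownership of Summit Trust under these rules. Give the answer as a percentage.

31.8942%

By parent–child attribution (R1), Tobias Andersen is treated as also owning Julia Andersen's interest in Slate Holdings Ltd, giving 57% + 30% = 87%.
Chain via Slate Holdings Ltd → Oakhollow Realty LP (R2): 87% × 78% × 47% = 31.8942% of Summit Trust.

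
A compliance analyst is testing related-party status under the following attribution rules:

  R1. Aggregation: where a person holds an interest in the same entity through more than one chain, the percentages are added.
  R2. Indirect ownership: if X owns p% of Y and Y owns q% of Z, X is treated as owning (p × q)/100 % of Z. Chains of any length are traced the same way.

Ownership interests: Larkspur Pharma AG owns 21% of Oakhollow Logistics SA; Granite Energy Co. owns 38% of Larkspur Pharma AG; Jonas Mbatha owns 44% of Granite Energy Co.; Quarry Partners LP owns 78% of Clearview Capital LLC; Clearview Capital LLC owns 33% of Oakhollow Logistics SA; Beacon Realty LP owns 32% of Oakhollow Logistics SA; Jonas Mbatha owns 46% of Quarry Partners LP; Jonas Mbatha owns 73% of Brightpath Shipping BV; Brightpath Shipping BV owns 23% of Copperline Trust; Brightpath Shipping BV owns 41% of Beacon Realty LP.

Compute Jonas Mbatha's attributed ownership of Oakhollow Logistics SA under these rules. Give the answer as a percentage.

24.9292%

Chain via Quarry Partners LP → Clearview Capital LLC (R2): 46% × 78% × 33% = 11.8404% of Oakhollow Logistics SA.
Chain via Granite Energy Co. → Larkspur Pharma AG (R2): 44% × 38% × 21% = 3.5112% of Oakhollow Logistics SA.
Chain via Brightpath Shipping BV → Beacon Realty LP (R2): 73% × 41% × 32% = 9.5776% of Oakhollow Logistics SA.
Aggregating (R1): 11.8404% + 3.5112% + 9.5776% = 24.9292%.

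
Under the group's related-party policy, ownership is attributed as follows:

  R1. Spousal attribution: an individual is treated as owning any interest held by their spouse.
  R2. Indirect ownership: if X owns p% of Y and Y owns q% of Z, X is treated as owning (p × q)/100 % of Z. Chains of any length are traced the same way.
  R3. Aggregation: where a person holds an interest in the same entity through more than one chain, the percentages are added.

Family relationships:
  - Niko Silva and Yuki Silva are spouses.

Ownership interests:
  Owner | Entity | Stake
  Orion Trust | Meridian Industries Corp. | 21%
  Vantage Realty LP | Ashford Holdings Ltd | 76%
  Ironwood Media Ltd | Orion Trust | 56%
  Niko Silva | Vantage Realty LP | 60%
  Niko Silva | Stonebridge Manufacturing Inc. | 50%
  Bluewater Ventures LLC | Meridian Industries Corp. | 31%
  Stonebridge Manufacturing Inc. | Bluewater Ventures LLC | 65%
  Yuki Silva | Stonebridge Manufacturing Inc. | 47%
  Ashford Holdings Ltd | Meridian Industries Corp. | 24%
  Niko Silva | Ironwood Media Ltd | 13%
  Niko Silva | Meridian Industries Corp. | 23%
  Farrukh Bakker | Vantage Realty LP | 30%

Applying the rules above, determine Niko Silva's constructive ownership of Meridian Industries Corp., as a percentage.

55.0183%

By spousal attribution (R1), Niko Silva is treated as also owning Yuki Silva's interest in Stonebridge Manufacturing Inc, giving 50% + 47% = 97%.
Chain via Ironwood Media Ltd → Orion Trust (R2): 13% × 56% × 21% = 1.5288% of Meridian Industries Corp.
Chain via Stonebridge Manufacturing Inc. → Bluewater Ventures LLC (R2): 97% × 65% × 31% = 19.5455% of Meridian Industries Corp.
Chain via Vantage Realty LP → Ashford Holdings Ltd (R2): 60% × 76% × 24% = 10.944% of Meridian Industries Corp.
Direct interest in Meridian Industries Corp: 23%.
Aggregating (R3): 1.5288% + 19.5455% + 10.944% + 23% = 55.0183%.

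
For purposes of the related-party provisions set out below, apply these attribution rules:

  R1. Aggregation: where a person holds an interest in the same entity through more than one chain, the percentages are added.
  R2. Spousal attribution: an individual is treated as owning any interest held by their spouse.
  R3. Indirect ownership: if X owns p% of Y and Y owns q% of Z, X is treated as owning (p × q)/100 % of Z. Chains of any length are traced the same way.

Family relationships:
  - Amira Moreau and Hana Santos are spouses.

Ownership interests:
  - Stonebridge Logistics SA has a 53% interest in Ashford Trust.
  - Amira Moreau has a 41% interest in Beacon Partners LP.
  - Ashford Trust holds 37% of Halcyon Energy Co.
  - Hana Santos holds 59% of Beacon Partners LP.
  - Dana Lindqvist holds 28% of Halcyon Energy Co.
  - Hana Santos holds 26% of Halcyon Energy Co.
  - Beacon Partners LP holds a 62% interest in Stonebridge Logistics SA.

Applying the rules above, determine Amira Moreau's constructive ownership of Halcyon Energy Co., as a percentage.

By spousal attribution (R2), Amira Moreau is treated as also owning Hana Santos's interest in Beacon Partners LP, giving 41% + 59% = 100%.
By spousal attribution (R2), Amira Moreau is treated as owning Hana Santos's 26% interest in Halcyon Energy Co.
Chain via Beacon Partners LP → Stonebridge Logistics SA → Ashford Trust (R3): 100% × 62% × 53% × 37% = 12.1582% of Halcyon Energy Co.
Direct interest in Halcyon Energy Co: 26%.
Aggregating (R1): 12.1582% + 26% = 38.1582%.

38.1582%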